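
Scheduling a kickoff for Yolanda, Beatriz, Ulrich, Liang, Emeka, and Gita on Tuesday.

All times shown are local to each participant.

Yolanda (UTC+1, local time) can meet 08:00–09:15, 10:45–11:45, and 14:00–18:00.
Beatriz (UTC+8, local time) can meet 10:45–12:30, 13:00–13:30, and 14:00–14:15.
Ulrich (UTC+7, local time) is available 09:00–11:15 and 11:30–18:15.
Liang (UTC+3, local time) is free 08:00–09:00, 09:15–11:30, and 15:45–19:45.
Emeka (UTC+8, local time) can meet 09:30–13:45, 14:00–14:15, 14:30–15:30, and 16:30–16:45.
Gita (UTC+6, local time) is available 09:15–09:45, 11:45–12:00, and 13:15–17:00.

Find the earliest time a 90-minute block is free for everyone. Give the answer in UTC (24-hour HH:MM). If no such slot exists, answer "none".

none

Yolanda → UTC: 07:00–08:15, 09:45–10:45, 13:00–17:00.
Beatriz → UTC: 02:45–04:30, 05:00–05:30, 06:00–06:15.
Ulrich → UTC: 02:00–04:15, 04:30–11:15.
Liang → UTC: 05:00–06:00, 06:15–08:30, 12:45–16:45.
Emeka → UTC: 01:30–05:45, 06:00–06:15, 06:30–07:30, 08:30–08:45.
Gita → UTC: 03:15–03:45, 05:45–06:00, 07:15–11:00.
Yolanda ∩ Beatriz: (none).
Yolanda ∩ Beatriz ∩ Ulrich: (none).
Yolanda ∩ Beatriz ∩ Ulrich ∩ Liang: (none).
Yolanda ∩ Beatriz ∩ Ulrich ∩ Liang ∩ Emeka: (none).
Yolanda ∩ Beatriz ∩ Ulrich ∩ Liang ∩ Emeka ∩ Gita: (none).
Windows ≥ 90 min: (none).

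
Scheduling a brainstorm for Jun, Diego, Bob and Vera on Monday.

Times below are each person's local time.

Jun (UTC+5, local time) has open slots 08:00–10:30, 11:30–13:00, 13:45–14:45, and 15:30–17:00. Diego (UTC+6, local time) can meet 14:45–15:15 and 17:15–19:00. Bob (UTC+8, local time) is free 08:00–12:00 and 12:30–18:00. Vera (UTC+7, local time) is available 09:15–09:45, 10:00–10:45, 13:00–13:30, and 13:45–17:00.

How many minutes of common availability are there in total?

30 minutes

Jun → UTC: 03:00–05:30, 06:30–08:00, 08:45–09:45, 10:30–12:00.
Diego → UTC: 08:45–09:15, 11:15–13:00.
Bob → UTC: 00:00–04:00, 04:30–10:00.
Vera → UTC: 02:15–02:45, 03:00–03:45, 06:00–06:30, 06:45–10:00.
Jun ∩ Diego: 08:45–09:15, 11:15–12:00.
Jun ∩ Diego ∩ Bob: 08:45–09:15.
Jun ∩ Diego ∩ Bob ∩ Vera: 08:45–09:15.
Total common minutes: 30.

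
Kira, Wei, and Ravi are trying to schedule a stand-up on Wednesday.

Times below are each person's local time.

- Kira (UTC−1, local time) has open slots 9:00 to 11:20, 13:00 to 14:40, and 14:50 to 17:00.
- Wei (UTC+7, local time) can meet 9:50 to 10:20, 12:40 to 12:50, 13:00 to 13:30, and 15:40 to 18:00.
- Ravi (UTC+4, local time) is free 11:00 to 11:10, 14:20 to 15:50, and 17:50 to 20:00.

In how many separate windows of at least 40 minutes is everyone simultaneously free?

Kira → UTC: 10:00–12:20, 14:00–15:40, 15:50–18:00.
Wei → UTC: 02:50–03:20, 05:40–05:50, 06:00–06:30, 08:40–11:00.
Ravi → UTC: 07:00–07:10, 10:20–11:50, 13:50–16:00.
Kira ∩ Wei: 10:00–11:00.
Kira ∩ Wei ∩ Ravi: 10:20–11:00.
Windows ≥ 40 min: 10:20–11:00.
That's 1 window.

1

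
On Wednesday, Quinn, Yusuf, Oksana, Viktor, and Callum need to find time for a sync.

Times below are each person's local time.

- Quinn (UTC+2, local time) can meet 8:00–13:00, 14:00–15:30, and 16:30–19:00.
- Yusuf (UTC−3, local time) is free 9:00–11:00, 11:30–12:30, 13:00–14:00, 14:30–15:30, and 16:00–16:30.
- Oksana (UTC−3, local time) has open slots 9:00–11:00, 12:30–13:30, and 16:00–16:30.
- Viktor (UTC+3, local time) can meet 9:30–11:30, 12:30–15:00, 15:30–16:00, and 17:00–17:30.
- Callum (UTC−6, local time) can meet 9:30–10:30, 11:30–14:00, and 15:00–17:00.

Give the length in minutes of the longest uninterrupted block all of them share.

0 minutes

Quinn → UTC: 06:00–11:00, 12:00–13:30, 14:30–17:00.
Yusuf → UTC: 12:00–14:00, 14:30–15:30, 16:00–17:00, 17:30–18:30, 19:00–19:30.
Oksana → UTC: 12:00–14:00, 15:30–16:30, 19:00–19:30.
Viktor → UTC: 06:30–08:30, 09:30–12:00, 12:30–13:00, 14:00–14:30.
Callum → UTC: 15:30–16:30, 17:30–20:00, 21:00–23:00.
Quinn ∩ Yusuf: 12:00–13:30, 14:30–15:30, 16:00–17:00.
Quinn ∩ Yusuf ∩ Oksana: 12:00–13:30, 16:00–16:30.
Quinn ∩ Yusuf ∩ Oksana ∩ Viktor: 12:30–13:00.
Quinn ∩ Yusuf ∩ Oksana ∩ Viktor ∩ Callum: (none).
No common window.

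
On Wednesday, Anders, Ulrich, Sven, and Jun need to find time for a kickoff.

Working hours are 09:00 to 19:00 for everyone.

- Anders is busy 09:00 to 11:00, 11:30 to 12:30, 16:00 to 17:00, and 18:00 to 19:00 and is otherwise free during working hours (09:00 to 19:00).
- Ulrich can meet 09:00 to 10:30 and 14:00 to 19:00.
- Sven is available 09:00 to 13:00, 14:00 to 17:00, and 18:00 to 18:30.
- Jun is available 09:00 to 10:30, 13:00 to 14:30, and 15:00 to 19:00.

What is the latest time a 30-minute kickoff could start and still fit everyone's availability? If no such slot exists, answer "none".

Anders free within 09:00–19:00: 11:00–11:30, 12:30–16:00, 17:00–18:00.
Anders ∩ Ulrich: 14:00–16:00, 17:00–18:00.
Anders ∩ Ulrich ∩ Sven: 14:00–16:00.
Anders ∩ Ulrich ∩ Sven ∩ Jun: 14:00–14:30, 15:00–16:00.
Windows ≥ 30 min: 14:00–14:30, 15:00–16:00.
Latest start in the last window 15:00–16:00 is 16:00 − 30 min = 15:30.

15:30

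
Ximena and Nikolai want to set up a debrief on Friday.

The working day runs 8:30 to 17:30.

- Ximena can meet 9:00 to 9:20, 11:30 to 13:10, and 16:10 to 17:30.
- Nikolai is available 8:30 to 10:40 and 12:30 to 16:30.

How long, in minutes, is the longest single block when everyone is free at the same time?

Ximena ∩ Nikolai: 09:00–09:20, 12:30–13:10, 16:10–16:30.
Common window lengths: 20, 40, 20 min; longest is 40.

40 minutes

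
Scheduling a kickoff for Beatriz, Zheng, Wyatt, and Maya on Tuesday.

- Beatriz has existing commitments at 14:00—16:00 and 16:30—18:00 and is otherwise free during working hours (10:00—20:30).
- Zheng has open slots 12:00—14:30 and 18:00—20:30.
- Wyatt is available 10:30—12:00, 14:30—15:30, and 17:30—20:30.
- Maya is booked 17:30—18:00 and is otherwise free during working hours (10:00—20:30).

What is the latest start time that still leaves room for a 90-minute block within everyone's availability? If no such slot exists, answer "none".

Beatriz free within 10:00–20:30: 10:00–14:00, 16:00–16:30, 18:00–20:30.
Maya free within 10:00–20:30: 10:00–17:30, 18:00–20:30.
Beatriz ∩ Zheng: 12:00–14:00, 18:00–20:30.
Beatriz ∩ Zheng ∩ Wyatt: 18:00–20:30.
Beatriz ∩ Zheng ∩ Wyatt ∩ Maya: 18:00–20:30.
Windows ≥ 90 min: 18:00–20:30.
Latest start in the last window 18:00–20:30 is 20:30 − 90 min = 19:00.

19:00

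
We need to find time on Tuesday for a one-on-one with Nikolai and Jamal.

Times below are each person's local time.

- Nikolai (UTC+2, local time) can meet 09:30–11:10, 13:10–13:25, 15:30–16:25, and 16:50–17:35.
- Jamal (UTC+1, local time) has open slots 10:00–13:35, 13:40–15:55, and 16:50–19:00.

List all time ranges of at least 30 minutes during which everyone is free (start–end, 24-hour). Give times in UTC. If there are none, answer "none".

Nikolai → UTC: 07:30–09:10, 11:10–11:25, 13:30–14:25, 14:50–15:35.
Jamal → UTC: 09:00–12:35, 12:40–14:55, 15:50–18:00.
Nikolai ∩ Jamal: 09:00–09:10, 11:10–11:25, 13:30–14:25, 14:50–14:55.
Windows ≥ 30 min: 13:30–14:25.

13:30–14:25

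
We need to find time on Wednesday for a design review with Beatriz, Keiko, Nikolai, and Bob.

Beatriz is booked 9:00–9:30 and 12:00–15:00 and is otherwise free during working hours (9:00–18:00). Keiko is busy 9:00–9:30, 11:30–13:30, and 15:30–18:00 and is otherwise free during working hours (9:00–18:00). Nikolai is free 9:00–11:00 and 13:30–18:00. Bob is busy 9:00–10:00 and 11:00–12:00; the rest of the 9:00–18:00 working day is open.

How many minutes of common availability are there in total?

Beatriz free within 09:00–18:00: 09:30–12:00, 15:00–18:00.
Keiko free within 09:00–18:00: 09:30–11:30, 13:30–15:30.
Bob free within 09:00–18:00: 10:00–11:00, 12:00–18:00.
Beatriz ∩ Keiko: 09:30–11:30, 15:00–15:30.
Beatriz ∩ Keiko ∩ Nikolai: 09:30–11:00, 15:00–15:30.
Beatriz ∩ Keiko ∩ Nikolai ∩ Bob: 10:00–11:00, 15:00–15:30.
Total common minutes: 60 + 30 = 90.

90 minutes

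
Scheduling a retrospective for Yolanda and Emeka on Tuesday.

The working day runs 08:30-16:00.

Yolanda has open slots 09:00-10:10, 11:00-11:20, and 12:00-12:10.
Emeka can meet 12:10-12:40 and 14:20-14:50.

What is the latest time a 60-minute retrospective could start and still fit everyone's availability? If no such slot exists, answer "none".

none

Yolanda ∩ Emeka: (none).
Windows ≥ 60 min: (none).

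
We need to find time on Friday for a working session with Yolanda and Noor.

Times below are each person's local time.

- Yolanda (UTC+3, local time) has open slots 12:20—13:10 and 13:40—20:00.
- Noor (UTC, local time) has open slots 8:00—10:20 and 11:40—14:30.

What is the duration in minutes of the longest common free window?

Yolanda → UTC: 09:20–10:10, 10:40–17:00.
Noor → UTC: 08:00–10:20, 11:40–14:30.
Yolanda ∩ Noor: 09:20–10:10, 11:40–14:30.
Common window lengths: 50, 170 min; longest is 170.

170 minutes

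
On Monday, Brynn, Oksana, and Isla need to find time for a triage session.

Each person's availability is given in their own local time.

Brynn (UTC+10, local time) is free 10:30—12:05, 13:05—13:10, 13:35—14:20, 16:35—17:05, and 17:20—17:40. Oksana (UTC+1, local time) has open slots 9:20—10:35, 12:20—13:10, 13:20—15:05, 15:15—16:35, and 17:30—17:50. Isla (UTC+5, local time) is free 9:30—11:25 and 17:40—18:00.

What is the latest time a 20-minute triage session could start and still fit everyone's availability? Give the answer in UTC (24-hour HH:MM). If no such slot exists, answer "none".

Brynn → UTC: 00:30–02:05, 03:05–03:10, 03:35–04:20, 06:35–07:05, 07:20–07:40.
Oksana → UTC: 08:20–09:35, 11:20–12:10, 12:20–14:05, 14:15–15:35, 16:30–16:50.
Isla → UTC: 04:30–06:25, 12:40–13:00.
Brynn ∩ Oksana: (none).
Brynn ∩ Oksana ∩ Isla: (none).
Windows ≥ 20 min: (none).

none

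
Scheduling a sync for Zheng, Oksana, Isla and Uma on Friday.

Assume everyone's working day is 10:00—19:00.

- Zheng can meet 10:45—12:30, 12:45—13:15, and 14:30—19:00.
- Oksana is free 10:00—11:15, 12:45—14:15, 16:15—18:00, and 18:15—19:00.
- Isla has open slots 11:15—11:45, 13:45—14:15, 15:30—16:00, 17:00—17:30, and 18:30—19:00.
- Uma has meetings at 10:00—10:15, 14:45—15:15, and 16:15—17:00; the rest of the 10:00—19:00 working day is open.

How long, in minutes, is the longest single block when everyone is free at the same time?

30 minutes

Uma free within 10:00–19:00: 10:15–14:45, 15:15–16:15, 17:00–19:00.
Zheng ∩ Oksana: 10:45–11:15, 12:45–13:15, 16:15–18:00, 18:15–19:00.
Zheng ∩ Oksana ∩ Isla: 17:00–17:30, 18:30–19:00.
Zheng ∩ Oksana ∩ Isla ∩ Uma: 17:00–17:30, 18:30–19:00.
Common window lengths: 30, 30 min; longest is 30.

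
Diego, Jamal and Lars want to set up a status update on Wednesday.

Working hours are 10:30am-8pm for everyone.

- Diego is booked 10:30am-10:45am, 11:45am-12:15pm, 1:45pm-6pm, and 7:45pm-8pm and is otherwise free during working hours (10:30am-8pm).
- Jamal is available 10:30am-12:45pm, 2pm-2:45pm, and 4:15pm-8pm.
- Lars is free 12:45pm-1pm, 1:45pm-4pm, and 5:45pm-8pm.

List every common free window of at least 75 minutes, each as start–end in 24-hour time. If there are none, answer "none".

Diego free within 10:30–20:00: 10:45–11:45, 12:15–13:45, 18:00–19:45.
Diego ∩ Jamal: 10:45–11:45, 12:15–12:45, 18:00–19:45.
Diego ∩ Jamal ∩ Lars: 18:00–19:45.
Windows ≥ 75 min: 18:00–19:45.

18:00–19:45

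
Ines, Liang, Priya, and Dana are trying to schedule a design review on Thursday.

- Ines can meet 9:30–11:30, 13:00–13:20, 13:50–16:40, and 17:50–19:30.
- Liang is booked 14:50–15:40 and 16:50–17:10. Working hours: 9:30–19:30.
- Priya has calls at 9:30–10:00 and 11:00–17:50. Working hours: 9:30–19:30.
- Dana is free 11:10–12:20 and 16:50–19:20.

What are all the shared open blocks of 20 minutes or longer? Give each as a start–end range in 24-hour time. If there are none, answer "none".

Liang free within 09:30–19:30: 09:30–14:50, 15:40–16:50, 17:10–19:30.
Priya free within 09:30–19:30: 10:00–11:00, 17:50–19:30.
Ines ∩ Liang: 09:30–11:30, 13:00–13:20, 13:50–14:50, 15:40–16:40, 17:50–19:30.
Ines ∩ Liang ∩ Priya: 10:00–11:00, 17:50–19:30.
Ines ∩ Liang ∩ Priya ∩ Dana: 17:50–19:20.
Windows ≥ 20 min: 17:50–19:20.

17:50–19:20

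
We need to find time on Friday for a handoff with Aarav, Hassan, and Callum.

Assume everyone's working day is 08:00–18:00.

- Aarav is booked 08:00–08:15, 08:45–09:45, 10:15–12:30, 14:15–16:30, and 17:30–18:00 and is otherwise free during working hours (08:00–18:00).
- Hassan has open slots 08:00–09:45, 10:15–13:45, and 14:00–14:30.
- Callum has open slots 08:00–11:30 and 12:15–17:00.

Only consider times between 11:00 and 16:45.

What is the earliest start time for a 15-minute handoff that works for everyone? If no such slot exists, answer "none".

12:30

Aarav free within 08:00–18:00: 08:15–08:45, 09:45–10:15, 12:30–14:15, 16:30–17:30.
Aarav ∩ Hassan: 08:15–08:45, 12:30–13:45, 14:00–14:15.
Aarav ∩ Hassan ∩ Callum: 08:15–08:45, 12:30–13:45, 14:00–14:15.
Restricted to 11:00–16:45: 12:30–13:45, 14:00–14:15.
Windows ≥ 15 min: 12:30–13:45, 14:00–14:15.
Earliest such window starts at 12:30.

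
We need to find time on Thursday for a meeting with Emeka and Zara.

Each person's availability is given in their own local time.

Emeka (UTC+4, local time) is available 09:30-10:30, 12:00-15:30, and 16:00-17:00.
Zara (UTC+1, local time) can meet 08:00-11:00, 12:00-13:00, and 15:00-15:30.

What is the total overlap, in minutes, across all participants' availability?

Emeka → UTC: 05:30–06:30, 08:00–11:30, 12:00–13:00.
Zara → UTC: 07:00–10:00, 11:00–12:00, 14:00–14:30.
Emeka ∩ Zara: 08:00–10:00, 11:00–11:30.
Total common minutes: 120 + 30 = 150.

150 minutes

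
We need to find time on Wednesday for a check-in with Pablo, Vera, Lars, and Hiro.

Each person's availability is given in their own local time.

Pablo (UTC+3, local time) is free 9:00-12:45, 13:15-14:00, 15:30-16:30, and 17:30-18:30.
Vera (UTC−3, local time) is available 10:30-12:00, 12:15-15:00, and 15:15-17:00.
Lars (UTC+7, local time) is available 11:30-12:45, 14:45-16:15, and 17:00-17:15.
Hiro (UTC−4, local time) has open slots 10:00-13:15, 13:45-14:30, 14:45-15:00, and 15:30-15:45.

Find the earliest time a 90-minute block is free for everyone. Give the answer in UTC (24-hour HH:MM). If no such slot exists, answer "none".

Pablo → UTC: 06:00–09:45, 10:15–11:00, 12:30–13:30, 14:30–15:30.
Vera → UTC: 13:30–15:00, 15:15–18:00, 18:15–20:00.
Lars → UTC: 04:30–05:45, 07:45–09:15, 10:00–10:15.
Hiro → UTC: 14:00–17:15, 17:45–18:30, 18:45–19:00, 19:30–19:45.
Pablo ∩ Vera: 14:30–15:00, 15:15–15:30.
Pablo ∩ Vera ∩ Lars: (none).
Pablo ∩ Vera ∩ Lars ∩ Hiro: (none).
Windows ≥ 90 min: (none).

none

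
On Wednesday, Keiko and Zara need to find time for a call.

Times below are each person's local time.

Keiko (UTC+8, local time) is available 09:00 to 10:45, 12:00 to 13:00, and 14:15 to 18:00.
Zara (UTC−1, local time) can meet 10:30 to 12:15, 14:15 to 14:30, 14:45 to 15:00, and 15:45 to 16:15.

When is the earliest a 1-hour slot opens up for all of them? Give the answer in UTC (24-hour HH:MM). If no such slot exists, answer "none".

none

Keiko → UTC: 01:00–02:45, 04:00–05:00, 06:15–10:00.
Zara → UTC: 11:30–13:15, 15:15–15:30, 15:45–16:00, 16:45–17:15.
Keiko ∩ Zara: (none).
Windows ≥ 60 min: (none).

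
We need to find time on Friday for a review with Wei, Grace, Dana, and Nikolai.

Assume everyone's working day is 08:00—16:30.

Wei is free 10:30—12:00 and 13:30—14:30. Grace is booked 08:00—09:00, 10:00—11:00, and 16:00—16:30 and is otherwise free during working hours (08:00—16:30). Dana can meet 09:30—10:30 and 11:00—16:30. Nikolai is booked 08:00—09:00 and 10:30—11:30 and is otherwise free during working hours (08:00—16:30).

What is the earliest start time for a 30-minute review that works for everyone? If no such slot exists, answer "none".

11:30

Grace free within 08:00–16:30: 09:00–10:00, 11:00–16:00.
Nikolai free within 08:00–16:30: 09:00–10:30, 11:30–16:30.
Wei ∩ Grace: 11:00–12:00, 13:30–14:30.
Wei ∩ Grace ∩ Dana: 11:00–12:00, 13:30–14:30.
Wei ∩ Grace ∩ Dana ∩ Nikolai: 11:30–12:00, 13:30–14:30.
Windows ≥ 30 min: 11:30–12:00, 13:30–14:30.
Earliest such window starts at 11:30.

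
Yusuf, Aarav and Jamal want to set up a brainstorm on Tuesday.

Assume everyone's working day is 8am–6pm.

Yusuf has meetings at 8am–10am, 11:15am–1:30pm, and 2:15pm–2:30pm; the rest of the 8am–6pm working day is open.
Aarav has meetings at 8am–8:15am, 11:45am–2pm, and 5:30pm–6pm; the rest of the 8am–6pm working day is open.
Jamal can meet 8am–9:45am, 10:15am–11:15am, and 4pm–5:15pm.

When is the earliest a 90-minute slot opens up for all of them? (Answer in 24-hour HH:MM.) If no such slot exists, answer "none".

Yusuf free within 08:00–18:00: 10:00–11:15, 13:30–14:15, 14:30–18:00.
Aarav free within 08:00–18:00: 08:15–11:45, 14:00–17:30.
Yusuf ∩ Aarav: 10:00–11:15, 14:00–14:15, 14:30–17:30.
Yusuf ∩ Aarav ∩ Jamal: 10:15–11:15, 16:00–17:15.
Windows ≥ 90 min: (none).

none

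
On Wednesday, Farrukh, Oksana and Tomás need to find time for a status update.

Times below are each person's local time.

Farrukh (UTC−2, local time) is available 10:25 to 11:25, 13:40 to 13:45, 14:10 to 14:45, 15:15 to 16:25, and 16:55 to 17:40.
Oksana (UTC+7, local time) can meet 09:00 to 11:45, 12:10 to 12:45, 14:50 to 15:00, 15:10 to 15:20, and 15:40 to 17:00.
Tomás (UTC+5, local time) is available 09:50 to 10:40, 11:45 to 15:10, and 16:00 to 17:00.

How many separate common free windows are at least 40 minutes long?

0

Farrukh → UTC: 12:25–13:25, 15:40–15:45, 16:10–16:45, 17:15–18:25, 18:55–19:40.
Oksana → UTC: 02:00–04:45, 05:10–05:45, 07:50–08:00, 08:10–08:20, 08:40–10:00.
Tomás → UTC: 04:50–05:40, 06:45–10:10, 11:00–12:00.
Farrukh ∩ Oksana: (none).
Farrukh ∩ Oksana ∩ Tomás: (none).
Windows ≥ 40 min: (none).
That's 0 windows.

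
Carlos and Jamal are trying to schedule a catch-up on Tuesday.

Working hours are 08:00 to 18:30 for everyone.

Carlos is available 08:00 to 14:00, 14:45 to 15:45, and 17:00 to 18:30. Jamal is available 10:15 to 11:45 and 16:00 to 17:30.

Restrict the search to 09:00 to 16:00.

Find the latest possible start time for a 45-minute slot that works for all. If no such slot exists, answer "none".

Carlos ∩ Jamal: 10:15–11:45, 17:00–17:30.
Restricted to 09:00–16:00: 10:15–11:45.
Windows ≥ 45 min: 10:15–11:45.
Latest start in the last window 10:15–11:45 is 11:45 − 45 min = 11:00.

11:00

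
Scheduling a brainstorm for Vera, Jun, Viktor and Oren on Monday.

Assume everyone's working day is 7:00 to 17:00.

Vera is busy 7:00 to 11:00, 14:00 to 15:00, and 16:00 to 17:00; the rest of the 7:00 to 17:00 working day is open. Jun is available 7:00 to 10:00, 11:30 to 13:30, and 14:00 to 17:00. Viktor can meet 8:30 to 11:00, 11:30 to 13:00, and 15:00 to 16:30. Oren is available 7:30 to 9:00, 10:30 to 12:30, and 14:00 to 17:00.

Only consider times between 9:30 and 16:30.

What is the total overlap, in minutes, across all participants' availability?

Vera free within 07:00–17:00: 11:00–14:00, 15:00–16:00.
Vera ∩ Jun: 11:30–13:30, 15:00–16:00.
Vera ∩ Jun ∩ Viktor: 11:30–13:00, 15:00–16:00.
Vera ∩ Jun ∩ Viktor ∩ Oren: 11:30–12:30, 15:00–16:00.
Restricted to 09:30–16:30: 11:30–12:30, 15:00–16:00.
Total common minutes: 60 + 60 = 120.

120 minutes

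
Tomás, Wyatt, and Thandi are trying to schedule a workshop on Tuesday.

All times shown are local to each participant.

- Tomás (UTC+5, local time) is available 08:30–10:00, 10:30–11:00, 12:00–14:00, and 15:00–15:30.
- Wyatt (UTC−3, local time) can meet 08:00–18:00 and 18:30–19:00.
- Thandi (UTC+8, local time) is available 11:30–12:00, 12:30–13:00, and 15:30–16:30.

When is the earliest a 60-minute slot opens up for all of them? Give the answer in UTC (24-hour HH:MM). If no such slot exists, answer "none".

none

Tomás → UTC: 03:30–05:00, 05:30–06:00, 07:00–09:00, 10:00–10:30.
Wyatt → UTC: 11:00–21:00, 21:30–22:00.
Thandi → UTC: 03:30–04:00, 04:30–05:00, 07:30–08:30.
Tomás ∩ Wyatt: (none).
Tomás ∩ Wyatt ∩ Thandi: (none).
Windows ≥ 60 min: (none).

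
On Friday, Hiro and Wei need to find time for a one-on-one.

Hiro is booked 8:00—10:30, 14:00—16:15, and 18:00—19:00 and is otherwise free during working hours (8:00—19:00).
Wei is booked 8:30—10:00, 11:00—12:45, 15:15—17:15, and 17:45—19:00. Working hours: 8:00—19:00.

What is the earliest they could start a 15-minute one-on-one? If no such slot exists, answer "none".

Hiro free within 08:00–19:00: 10:30–14:00, 16:15–18:00.
Wei free within 08:00–19:00: 08:00–08:30, 10:00–11:00, 12:45–15:15, 17:15–17:45.
Hiro ∩ Wei: 10:30–11:00, 12:45–14:00, 17:15–17:45.
Windows ≥ 15 min: 10:30–11:00, 12:45–14:00, 17:15–17:45.
Earliest such window starts at 10:30.

10:30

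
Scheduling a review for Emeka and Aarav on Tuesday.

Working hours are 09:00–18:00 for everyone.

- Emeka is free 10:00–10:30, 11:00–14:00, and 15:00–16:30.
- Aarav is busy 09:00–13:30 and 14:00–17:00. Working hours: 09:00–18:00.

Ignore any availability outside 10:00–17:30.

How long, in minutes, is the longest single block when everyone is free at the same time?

30 minutes

Aarav free within 09:00–18:00: 13:30–14:00, 17:00–18:00.
Emeka ∩ Aarav: 13:30–14:00.
Restricted to 10:00–17:30: 13:30–14:00.
Single common window of 30 minutes.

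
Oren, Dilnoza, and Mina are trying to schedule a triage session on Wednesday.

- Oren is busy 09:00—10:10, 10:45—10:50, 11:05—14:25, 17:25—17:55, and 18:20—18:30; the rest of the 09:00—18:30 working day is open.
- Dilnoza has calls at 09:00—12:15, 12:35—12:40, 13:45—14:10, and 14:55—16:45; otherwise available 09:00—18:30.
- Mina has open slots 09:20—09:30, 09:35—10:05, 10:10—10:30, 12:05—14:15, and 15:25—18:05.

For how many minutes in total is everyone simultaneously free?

50 minutes

Oren free within 09:00–18:30: 10:10–10:45, 10:50–11:05, 14:25–17:25, 17:55–18:20.
Dilnoza free within 09:00–18:30: 12:15–12:35, 12:40–13:45, 14:10–14:55, 16:45–18:30.
Oren ∩ Dilnoza: 14:25–14:55, 16:45–17:25, 17:55–18:20.
Oren ∩ Dilnoza ∩ Mina: 16:45–17:25, 17:55–18:05.
Total common minutes: 40 + 10 = 50.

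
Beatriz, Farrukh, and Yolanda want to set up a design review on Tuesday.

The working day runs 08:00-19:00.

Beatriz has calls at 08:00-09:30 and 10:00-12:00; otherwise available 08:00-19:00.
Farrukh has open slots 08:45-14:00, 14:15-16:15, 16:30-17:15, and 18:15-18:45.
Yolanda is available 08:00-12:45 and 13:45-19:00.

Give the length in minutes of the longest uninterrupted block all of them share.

Beatriz free within 08:00–19:00: 09:30–10:00, 12:00–19:00.
Beatriz ∩ Farrukh: 09:30–10:00, 12:00–14:00, 14:15–16:15, 16:30–17:15, 18:15–18:45.
Beatriz ∩ Farrukh ∩ Yolanda: 09:30–10:00, 12:00–12:45, 13:45–14:00, 14:15–16:15, 16:30–17:15, 18:15–18:45.
Common window lengths: 30, 45, 15, 120, 45, 30 min; longest is 120.

120 minutes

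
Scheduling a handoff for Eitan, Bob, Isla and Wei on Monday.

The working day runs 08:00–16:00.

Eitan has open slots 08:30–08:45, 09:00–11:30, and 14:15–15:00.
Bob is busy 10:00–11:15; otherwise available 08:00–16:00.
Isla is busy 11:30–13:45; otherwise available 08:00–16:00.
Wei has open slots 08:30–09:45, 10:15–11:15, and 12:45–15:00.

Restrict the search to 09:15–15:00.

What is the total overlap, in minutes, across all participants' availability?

75 minutes

Bob free within 08:00–16:00: 08:00–10:00, 11:15–16:00.
Isla free within 08:00–16:00: 08:00–11:30, 13:45–16:00.
Eitan ∩ Bob: 08:30–08:45, 09:00–10:00, 11:15–11:30, 14:15–15:00.
Eitan ∩ Bob ∩ Isla: 08:30–08:45, 09:00–10:00, 11:15–11:30, 14:15–15:00.
Eitan ∩ Bob ∩ Isla ∩ Wei: 08:30–08:45, 09:00–09:45, 14:15–15:00.
Restricted to 09:15–15:00: 09:15–09:45, 14:15–15:00.
Total common minutes: 30 + 45 = 75.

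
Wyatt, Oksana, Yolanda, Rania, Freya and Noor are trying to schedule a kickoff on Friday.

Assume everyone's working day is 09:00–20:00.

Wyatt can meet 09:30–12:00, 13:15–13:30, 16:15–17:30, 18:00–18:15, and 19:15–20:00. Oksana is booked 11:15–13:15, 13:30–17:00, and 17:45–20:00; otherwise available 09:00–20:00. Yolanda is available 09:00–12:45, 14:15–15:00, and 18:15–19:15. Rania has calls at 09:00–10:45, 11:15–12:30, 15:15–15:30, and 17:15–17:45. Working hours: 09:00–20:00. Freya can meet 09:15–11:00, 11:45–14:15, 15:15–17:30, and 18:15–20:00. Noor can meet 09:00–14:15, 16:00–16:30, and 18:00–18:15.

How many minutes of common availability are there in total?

15 minutes

Oksana free within 09:00–20:00: 09:00–11:15, 13:15–13:30, 17:00–17:45.
Rania free within 09:00–20:00: 10:45–11:15, 12:30–15:15, 15:30–17:15, 17:45–20:00.
Wyatt ∩ Oksana: 09:30–11:15, 13:15–13:30, 17:00–17:30.
Wyatt ∩ Oksana ∩ Yolanda: 09:30–11:15.
Wyatt ∩ Oksana ∩ Yolanda ∩ Rania: 10:45–11:15.
Wyatt ∩ Oksana ∩ Yolanda ∩ Rania ∩ Freya: 10:45–11:00.
Wyatt ∩ Oksana ∩ Yolanda ∩ Rania ∩ Freya ∩ Noor: 10:45–11:00.
Total common minutes: 15.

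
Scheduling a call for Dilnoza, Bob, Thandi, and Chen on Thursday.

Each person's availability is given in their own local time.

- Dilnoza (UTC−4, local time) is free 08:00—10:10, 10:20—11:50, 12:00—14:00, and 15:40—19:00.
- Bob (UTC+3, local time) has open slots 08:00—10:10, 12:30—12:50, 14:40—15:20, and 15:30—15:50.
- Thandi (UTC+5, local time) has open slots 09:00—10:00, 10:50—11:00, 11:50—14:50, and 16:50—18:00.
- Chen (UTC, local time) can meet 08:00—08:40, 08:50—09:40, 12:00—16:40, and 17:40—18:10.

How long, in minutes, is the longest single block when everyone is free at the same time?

Dilnoza → UTC: 12:00–14:10, 14:20–15:50, 16:00–18:00, 19:40–23:00.
Bob → UTC: 05:00–07:10, 09:30–09:50, 11:40–12:20, 12:30–12:50.
Thandi → UTC: 04:00–05:00, 05:50–06:00, 06:50–09:50, 11:50–13:00.
Chen → UTC: 08:00–08:40, 08:50–09:40, 12:00–16:40, 17:40–18:10.
Dilnoza ∩ Bob: 12:00–12:20, 12:30–12:50.
Dilnoza ∩ Bob ∩ Thandi: 12:00–12:20, 12:30–12:50.
Dilnoza ∩ Bob ∩ Thandi ∩ Chen: 12:00–12:20, 12:30–12:50.
Common window lengths: 20, 20 min; longest is 20.

20 minutes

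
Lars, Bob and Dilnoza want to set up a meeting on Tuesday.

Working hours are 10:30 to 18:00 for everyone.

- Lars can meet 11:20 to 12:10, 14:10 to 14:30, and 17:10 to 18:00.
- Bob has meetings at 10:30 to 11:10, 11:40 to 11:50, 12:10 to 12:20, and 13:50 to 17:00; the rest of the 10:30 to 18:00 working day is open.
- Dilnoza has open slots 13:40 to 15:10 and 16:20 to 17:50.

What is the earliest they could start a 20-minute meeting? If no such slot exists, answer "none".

Bob free within 10:30–18:00: 11:10–11:40, 11:50–12:10, 12:20–13:50, 17:00–18:00.
Lars ∩ Bob: 11:20–11:40, 11:50–12:10, 17:10–18:00.
Lars ∩ Bob ∩ Dilnoza: 17:10–17:50.
Windows ≥ 20 min: 17:10–17:50.
Earliest such window starts at 17:10.

17:10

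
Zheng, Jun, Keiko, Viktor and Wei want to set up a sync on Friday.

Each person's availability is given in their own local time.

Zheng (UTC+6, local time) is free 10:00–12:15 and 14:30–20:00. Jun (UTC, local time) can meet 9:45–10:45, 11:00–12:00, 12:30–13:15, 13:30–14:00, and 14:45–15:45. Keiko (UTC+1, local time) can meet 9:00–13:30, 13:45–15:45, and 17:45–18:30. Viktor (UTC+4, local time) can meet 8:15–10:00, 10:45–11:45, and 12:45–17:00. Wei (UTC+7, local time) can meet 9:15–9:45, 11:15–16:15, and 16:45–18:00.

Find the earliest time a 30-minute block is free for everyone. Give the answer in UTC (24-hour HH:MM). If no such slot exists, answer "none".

Zheng → UTC: 04:00–06:15, 08:30–14:00.
Jun → UTC: 09:45–10:45, 11:00–12:00, 12:30–13:15, 13:30–14:00, 14:45–15:45.
Keiko → UTC: 08:00–12:30, 12:45–14:45, 16:45–17:30.
Viktor → UTC: 04:15–06:00, 06:45–07:45, 08:45–13:00.
Wei → UTC: 02:15–02:45, 04:15–09:15, 09:45–11:00.
Zheng ∩ Jun: 09:45–10:45, 11:00–12:00, 12:30–13:15, 13:30–14:00.
Zheng ∩ Jun ∩ Keiko: 09:45–10:45, 11:00–12:00, 12:45–13:15, 13:30–14:00.
Zheng ∩ Jun ∩ Keiko ∩ Viktor: 09:45–10:45, 11:00–12:00, 12:45–13:00.
Zheng ∩ Jun ∩ Keiko ∩ Viktor ∩ Wei: 09:45–10:45.
Windows ≥ 30 min: 09:45–10:45.
Earliest such window starts at 09:45.

09:45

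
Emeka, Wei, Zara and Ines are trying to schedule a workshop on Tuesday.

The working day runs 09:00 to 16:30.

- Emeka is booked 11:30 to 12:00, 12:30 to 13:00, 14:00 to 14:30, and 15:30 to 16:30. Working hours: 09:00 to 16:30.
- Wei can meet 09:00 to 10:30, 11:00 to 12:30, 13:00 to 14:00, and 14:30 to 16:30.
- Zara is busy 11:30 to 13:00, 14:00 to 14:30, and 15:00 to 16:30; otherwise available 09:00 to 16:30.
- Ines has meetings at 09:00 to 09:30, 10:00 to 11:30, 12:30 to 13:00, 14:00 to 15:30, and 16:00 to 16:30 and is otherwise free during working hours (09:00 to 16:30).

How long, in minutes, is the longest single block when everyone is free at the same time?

60 minutes

Emeka free within 09:00–16:30: 09:00–11:30, 12:00–12:30, 13:00–14:00, 14:30–15:30.
Zara free within 09:00–16:30: 09:00–11:30, 13:00–14:00, 14:30–15:00.
Ines free within 09:00–16:30: 09:30–10:00, 11:30–12:30, 13:00–14:00, 15:30–16:00.
Emeka ∩ Wei: 09:00–10:30, 11:00–11:30, 12:00–12:30, 13:00–14:00, 14:30–15:30.
Emeka ∩ Wei ∩ Zara: 09:00–10:30, 11:00–11:30, 13:00–14:00, 14:30–15:00.
Emeka ∩ Wei ∩ Zara ∩ Ines: 09:30–10:00, 13:00–14:00.
Common window lengths: 30, 60 min; longest is 60.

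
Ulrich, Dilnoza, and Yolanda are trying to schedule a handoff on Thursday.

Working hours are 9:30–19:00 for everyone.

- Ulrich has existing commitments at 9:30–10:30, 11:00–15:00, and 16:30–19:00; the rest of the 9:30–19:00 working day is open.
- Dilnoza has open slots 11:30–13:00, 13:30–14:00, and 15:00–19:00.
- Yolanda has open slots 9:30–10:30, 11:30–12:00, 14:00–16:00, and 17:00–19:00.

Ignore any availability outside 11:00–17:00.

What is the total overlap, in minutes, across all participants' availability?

Ulrich free within 09:30–19:00: 10:30–11:00, 15:00–16:30.
Ulrich ∩ Dilnoza: 15:00–16:30.
Ulrich ∩ Dilnoza ∩ Yolanda: 15:00–16:00.
Restricted to 11:00–17:00: 15:00–16:00.
Total common minutes: 60.

60 minutes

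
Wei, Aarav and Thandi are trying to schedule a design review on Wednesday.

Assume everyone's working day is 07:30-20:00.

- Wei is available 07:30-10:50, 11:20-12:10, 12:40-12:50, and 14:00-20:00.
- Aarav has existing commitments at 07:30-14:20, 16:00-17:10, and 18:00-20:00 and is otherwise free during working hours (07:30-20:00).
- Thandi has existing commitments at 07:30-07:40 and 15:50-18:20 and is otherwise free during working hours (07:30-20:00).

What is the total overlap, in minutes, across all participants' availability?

90 minutes

Aarav free within 07:30–20:00: 14:20–16:00, 17:10–18:00.
Thandi free within 07:30–20:00: 07:40–15:50, 18:20–20:00.
Wei ∩ Aarav: 14:20–16:00, 17:10–18:00.
Wei ∩ Aarav ∩ Thandi: 14:20–15:50.
Total common minutes: 90.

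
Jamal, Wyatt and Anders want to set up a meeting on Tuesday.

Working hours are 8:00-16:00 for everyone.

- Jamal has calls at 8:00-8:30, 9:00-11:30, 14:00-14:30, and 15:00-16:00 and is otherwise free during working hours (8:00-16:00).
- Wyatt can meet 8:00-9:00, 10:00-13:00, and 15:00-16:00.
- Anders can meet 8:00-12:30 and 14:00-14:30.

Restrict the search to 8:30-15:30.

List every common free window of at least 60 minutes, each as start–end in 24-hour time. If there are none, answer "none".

11:30–12:30

Jamal free within 08:00–16:00: 08:30–09:00, 11:30–14:00, 14:30–15:00.
Jamal ∩ Wyatt: 08:30–09:00, 11:30–13:00.
Jamal ∩ Wyatt ∩ Anders: 08:30–09:00, 11:30–12:30.
Restricted to 08:30–15:30: 08:30–09:00, 11:30–12:30.
Windows ≥ 60 min: 11:30–12:30.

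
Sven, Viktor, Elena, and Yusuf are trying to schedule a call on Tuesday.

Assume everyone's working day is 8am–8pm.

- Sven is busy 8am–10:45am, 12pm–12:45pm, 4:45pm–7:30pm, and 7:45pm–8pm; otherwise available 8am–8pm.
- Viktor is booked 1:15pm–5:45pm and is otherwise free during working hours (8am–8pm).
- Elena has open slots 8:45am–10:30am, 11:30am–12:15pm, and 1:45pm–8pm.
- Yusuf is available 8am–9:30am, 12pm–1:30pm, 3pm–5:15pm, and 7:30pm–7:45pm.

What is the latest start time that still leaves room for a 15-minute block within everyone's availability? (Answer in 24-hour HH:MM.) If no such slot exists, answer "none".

Sven free within 08:00–20:00: 10:45–12:00, 12:45–16:45, 19:30–19:45.
Viktor free within 08:00–20:00: 08:00–13:15, 17:45–20:00.
Sven ∩ Viktor: 10:45–12:00, 12:45–13:15, 19:30–19:45.
Sven ∩ Viktor ∩ Elena: 11:30–12:00, 19:30–19:45.
Sven ∩ Viktor ∩ Elena ∩ Yusuf: 19:30–19:45.
Windows ≥ 15 min: 19:30–19:45.
Latest start in the last window 19:30–19:45 is 19:45 − 15 min = 19:30.

19:30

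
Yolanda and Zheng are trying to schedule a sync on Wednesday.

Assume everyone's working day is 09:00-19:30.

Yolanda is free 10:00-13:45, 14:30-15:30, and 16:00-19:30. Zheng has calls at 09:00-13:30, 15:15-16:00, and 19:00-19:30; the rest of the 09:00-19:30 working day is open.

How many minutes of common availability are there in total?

Zheng free within 09:00–19:30: 13:30–15:15, 16:00–19:00.
Yolanda ∩ Zheng: 13:30–13:45, 14:30–15:15, 16:00–19:00.
Total common minutes: 15 + 45 + 180 = 240.

240 minutes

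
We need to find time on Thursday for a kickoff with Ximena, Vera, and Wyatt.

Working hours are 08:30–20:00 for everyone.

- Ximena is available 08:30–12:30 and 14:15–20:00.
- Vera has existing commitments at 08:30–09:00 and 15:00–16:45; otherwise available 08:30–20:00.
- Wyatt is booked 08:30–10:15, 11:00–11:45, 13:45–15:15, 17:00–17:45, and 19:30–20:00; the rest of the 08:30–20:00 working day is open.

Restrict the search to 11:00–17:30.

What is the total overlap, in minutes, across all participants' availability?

Vera free within 08:30–20:00: 09:00–15:00, 16:45–20:00.
Wyatt free within 08:30–20:00: 10:15–11:00, 11:45–13:45, 15:15–17:00, 17:45–19:30.
Ximena ∩ Vera: 09:00–12:30, 14:15–15:00, 16:45–20:00.
Ximena ∩ Vera ∩ Wyatt: 10:15–11:00, 11:45–12:30, 16:45–17:00, 17:45–19:30.
Restricted to 11:00–17:30: 11:45–12:30, 16:45–17:00.
Total common minutes: 45 + 15 = 60.

60 minutes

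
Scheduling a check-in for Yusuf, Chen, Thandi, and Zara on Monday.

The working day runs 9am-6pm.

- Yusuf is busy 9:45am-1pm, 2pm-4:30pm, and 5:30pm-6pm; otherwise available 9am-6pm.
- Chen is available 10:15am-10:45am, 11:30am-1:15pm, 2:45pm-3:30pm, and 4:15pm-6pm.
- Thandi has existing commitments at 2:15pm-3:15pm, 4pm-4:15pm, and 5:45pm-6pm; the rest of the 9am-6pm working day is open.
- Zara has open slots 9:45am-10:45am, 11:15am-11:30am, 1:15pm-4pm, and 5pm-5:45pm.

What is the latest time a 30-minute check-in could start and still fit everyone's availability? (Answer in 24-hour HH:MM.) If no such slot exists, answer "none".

17:00

Yusuf free within 09:00–18:00: 09:00–09:45, 13:00–14:00, 16:30–17:30.
Thandi free within 09:00–18:00: 09:00–14:15, 15:15–16:00, 16:15–17:45.
Yusuf ∩ Chen: 13:00–13:15, 16:30–17:30.
Yusuf ∩ Chen ∩ Thandi: 13:00–13:15, 16:30–17:30.
Yusuf ∩ Chen ∩ Thandi ∩ Zara: 17:00–17:30.
Windows ≥ 30 min: 17:00–17:30.
Latest start in the last window 17:00–17:30 is 17:30 − 30 min = 17:00.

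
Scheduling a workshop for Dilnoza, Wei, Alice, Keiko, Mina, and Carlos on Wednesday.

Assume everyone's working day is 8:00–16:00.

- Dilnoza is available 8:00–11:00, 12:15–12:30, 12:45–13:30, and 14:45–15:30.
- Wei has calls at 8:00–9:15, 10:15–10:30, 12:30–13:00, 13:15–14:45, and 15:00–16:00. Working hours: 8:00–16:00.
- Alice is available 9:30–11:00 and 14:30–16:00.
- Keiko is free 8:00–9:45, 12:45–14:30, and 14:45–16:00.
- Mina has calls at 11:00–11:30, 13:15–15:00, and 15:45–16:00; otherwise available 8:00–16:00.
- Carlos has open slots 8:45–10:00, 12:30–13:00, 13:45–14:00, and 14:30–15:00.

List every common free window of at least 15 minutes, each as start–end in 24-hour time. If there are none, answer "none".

Wei free within 08:00–16:00: 09:15–10:15, 10:30–12:30, 13:00–13:15, 14:45–15:00.
Mina free within 08:00–16:00: 08:00–11:00, 11:30–13:15, 15:00–15:45.
Dilnoza ∩ Wei: 09:15–10:15, 10:30–11:00, 12:15–12:30, 13:00–13:15, 14:45–15:00.
Dilnoza ∩ Wei ∩ Alice: 09:30–10:15, 10:30–11:00, 14:45–15:00.
Dilnoza ∩ Wei ∩ Alice ∩ Keiko: 09:30–09:45, 14:45–15:00.
Dilnoza ∩ Wei ∩ Alice ∩ Keiko ∩ Mina: 09:30–09:45.
Dilnoza ∩ Wei ∩ Alice ∩ Keiko ∩ Mina ∩ Carlos: 09:30–09:45.
Windows ≥ 15 min: 09:30–09:45.

09:30–09:45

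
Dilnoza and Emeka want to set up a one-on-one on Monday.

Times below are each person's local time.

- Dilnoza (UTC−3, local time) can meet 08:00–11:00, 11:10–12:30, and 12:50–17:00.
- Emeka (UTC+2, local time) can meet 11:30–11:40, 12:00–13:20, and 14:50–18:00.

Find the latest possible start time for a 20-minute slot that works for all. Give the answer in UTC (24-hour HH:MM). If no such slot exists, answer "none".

15:10

Dilnoza → UTC: 11:00–14:00, 14:10–15:30, 15:50–20:00.
Emeka → UTC: 09:30–09:40, 10:00–11:20, 12:50–16:00.
Dilnoza ∩ Emeka: 11:00–11:20, 12:50–14:00, 14:10–15:30, 15:50–16:00.
Windows ≥ 20 min: 11:00–11:20, 12:50–14:00, 14:10–15:30.
Latest start in the last window 14:10–15:30 is 15:30 − 20 min = 15:10.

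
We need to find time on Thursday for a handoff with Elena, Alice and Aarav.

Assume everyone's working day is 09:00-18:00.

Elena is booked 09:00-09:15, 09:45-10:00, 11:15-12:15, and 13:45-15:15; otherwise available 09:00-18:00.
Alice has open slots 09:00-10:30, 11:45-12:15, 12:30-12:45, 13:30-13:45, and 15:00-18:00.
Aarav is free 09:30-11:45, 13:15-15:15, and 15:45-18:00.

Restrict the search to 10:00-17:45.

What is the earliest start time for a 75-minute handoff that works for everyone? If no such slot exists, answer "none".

15:45

Elena free within 09:00–18:00: 09:15–09:45, 10:00–11:15, 12:15–13:45, 15:15–18:00.
Elena ∩ Alice: 09:15–09:45, 10:00–10:30, 12:30–12:45, 13:30–13:45, 15:15–18:00.
Elena ∩ Alice ∩ Aarav: 09:30–09:45, 10:00–10:30, 13:30–13:45, 15:45–18:00.
Restricted to 10:00–17:45: 10:00–10:30, 13:30–13:45, 15:45–17:45.
Windows ≥ 75 min: 15:45–17:45.
Earliest such window starts at 15:45.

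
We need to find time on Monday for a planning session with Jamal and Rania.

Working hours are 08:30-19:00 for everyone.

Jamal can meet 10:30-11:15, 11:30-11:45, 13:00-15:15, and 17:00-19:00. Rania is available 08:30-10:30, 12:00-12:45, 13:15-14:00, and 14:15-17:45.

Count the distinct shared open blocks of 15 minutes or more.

Jamal ∩ Rania: 13:15–14:00, 14:15–15:15, 17:00–17:45.
Windows ≥ 15 min: 13:15–14:00, 14:15–15:15, 17:00–17:45.
That's 3 windows.

3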